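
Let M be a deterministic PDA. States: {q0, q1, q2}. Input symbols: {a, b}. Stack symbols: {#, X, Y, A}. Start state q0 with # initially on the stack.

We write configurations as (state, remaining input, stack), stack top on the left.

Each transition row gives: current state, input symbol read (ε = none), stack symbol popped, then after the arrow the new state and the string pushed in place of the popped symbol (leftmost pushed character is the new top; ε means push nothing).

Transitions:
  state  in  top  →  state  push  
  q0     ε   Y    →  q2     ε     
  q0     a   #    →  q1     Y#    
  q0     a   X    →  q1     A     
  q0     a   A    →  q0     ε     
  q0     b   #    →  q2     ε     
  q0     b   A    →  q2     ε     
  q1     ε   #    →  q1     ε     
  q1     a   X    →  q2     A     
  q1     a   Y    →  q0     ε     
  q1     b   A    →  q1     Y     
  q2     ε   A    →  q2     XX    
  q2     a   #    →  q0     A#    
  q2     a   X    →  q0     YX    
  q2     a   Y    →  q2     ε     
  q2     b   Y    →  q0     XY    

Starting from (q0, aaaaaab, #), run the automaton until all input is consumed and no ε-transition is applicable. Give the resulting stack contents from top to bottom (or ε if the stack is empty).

ε

(q0, aaaaaab, #)
  read a, top #: go to q1, push Y# → (q1, aaaaab, Y#)
  read a, top Y: go to q0, push ε → (q0, aaaab, #)
  read a, top #: go to q1, push Y# → (q1, aaab, Y#)
  read a, top Y: go to q0, push ε → (q0, aab, #)
  read a, top #: go to q1, push Y# → (q1, ab, Y#)
  read a, top Y: go to q0, push ε → (q0, b, #)
  read b, top #: go to q2, push ε → (q2, ε, ε)
All input consumed in state q2 with stack ε.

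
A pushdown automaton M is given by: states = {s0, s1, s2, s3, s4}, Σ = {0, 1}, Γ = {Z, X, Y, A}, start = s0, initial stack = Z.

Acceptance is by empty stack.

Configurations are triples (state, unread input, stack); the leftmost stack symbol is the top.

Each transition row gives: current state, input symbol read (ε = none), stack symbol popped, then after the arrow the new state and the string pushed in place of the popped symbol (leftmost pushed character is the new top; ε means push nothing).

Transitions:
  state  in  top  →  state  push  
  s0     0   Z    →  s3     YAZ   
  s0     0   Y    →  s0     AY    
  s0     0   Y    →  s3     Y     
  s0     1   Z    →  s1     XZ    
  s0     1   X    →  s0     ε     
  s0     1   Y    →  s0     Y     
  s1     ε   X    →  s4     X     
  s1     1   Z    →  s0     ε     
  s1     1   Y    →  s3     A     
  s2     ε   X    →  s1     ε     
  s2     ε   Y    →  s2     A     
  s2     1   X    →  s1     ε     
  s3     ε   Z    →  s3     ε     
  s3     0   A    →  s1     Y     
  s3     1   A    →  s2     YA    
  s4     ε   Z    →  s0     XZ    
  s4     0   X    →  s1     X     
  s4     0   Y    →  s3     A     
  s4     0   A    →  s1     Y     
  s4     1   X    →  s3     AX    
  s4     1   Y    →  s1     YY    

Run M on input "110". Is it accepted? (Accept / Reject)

Reject

No computation consumes all input and empties the stack.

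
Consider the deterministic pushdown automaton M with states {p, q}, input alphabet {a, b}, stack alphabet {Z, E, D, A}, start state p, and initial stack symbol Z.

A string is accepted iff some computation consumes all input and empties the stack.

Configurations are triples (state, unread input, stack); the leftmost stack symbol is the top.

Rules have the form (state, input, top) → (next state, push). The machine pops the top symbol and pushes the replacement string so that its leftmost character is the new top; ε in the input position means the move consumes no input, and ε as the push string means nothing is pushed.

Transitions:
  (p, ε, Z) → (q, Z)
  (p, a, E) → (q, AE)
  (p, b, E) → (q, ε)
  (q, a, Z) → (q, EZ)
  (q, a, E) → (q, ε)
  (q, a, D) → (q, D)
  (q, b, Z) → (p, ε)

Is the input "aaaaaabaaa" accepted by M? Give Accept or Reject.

(p, aaaaaabaaa, Z)
  ε-move, top Z: go to q, push Z → (q, aaaaaabaaa, Z)
  read a, top Z: go to q, push EZ → (q, aaaaabaaa, EZ)
  read a, top E: go to q, push ε → (q, aaaabaaa, Z)
  read a, top Z: go to q, push EZ → (q, aaabaaa, EZ)
  read a, top E: go to q, push ε → (q, aabaaa, Z)
  read a, top Z: go to q, push EZ → (q, abaaa, EZ)
  read a, top E: go to q, push ε → (q, baaa, Z)
  read b, top Z: go to p, push ε → (p, aaa, ε)
No transition applies at (p, aaa, ε); input not fully consumed.

Reject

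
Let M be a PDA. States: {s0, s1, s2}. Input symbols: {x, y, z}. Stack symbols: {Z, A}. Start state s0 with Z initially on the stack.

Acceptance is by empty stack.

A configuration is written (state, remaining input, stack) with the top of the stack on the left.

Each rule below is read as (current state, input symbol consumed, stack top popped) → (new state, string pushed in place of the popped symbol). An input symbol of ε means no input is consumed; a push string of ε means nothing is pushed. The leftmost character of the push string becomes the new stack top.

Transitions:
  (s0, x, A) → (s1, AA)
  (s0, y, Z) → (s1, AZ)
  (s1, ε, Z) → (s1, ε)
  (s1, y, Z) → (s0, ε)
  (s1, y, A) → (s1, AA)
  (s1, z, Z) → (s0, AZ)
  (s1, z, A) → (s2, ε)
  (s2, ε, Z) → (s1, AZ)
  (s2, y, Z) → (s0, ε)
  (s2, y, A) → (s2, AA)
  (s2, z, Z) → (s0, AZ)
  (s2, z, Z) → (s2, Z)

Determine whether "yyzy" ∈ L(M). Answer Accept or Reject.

No computation consumes all input and empties the stack.

Reject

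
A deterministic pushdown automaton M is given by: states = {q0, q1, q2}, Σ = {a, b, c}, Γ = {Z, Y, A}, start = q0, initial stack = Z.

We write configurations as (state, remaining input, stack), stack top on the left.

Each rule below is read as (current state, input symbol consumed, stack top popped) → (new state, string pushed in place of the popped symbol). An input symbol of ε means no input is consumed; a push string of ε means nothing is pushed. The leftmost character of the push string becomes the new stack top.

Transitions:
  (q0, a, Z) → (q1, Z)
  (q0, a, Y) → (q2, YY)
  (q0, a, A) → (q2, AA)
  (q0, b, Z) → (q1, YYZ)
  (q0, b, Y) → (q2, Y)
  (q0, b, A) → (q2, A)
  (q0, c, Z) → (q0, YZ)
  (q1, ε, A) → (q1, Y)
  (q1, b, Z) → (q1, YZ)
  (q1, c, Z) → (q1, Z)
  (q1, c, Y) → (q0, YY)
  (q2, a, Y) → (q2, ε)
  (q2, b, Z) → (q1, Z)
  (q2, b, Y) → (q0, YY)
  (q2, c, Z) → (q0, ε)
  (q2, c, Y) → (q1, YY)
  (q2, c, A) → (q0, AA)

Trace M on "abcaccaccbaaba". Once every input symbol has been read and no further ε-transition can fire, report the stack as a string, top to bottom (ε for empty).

YYYYYYYYZ

(q0, abcaccaccbaaba, Z) ⊢ (q1, bcaccaccbaaba, Z) ⊢ (q1, caccaccbaaba, YZ) ⊢ (q0, accaccbaaba, YYZ) ⊢ (q2, ccaccbaaba, YYYZ) ⊢ (q1, caccbaaba, YYYYZ) ⊢ (q0, accbaaba, YYYYYZ) ⊢ (q2, ccbaaba, YYYYYYZ) ⊢ (q1, cbaaba, YYYYYYYZ) ⊢ (q0, baaba, YYYYYYYYZ) ⊢ (q2, aaba, YYYYYYYYZ) ⊢ (q2, aba, YYYYYYYZ) ⊢ (q2, ba, YYYYYYZ) ⊢ (q0, a, YYYYYYYZ) ⊢ (q2, ε, YYYYYYYYZ)
All input consumed in state q2 with stack YYYYYYYYZ.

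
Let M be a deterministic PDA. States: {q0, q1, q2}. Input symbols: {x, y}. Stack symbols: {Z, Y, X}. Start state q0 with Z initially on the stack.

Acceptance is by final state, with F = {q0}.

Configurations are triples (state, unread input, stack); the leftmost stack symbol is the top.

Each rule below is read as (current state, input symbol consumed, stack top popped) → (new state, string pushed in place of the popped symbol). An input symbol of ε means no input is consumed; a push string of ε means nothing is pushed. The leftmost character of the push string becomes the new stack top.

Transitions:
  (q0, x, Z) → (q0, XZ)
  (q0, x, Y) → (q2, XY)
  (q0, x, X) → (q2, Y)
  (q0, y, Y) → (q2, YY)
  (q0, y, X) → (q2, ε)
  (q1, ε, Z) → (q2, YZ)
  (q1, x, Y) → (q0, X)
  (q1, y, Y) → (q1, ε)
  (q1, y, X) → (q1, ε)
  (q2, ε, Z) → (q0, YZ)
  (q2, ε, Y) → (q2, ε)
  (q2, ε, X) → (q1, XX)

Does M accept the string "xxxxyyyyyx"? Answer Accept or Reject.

Reject

(q0, xxxxyyyyyx, Z)
  read x, top Z: go to q0, push XZ → (q0, xxxyyyyyx, XZ)
  read x, top X: go to q2, push Y → (q2, xxyyyyyx, YZ)
  ε-move, top Y: go to q2, push ε → (q2, xxyyyyyx, Z)
  ε-move, top Z: go to q0, push YZ → (q0, xxyyyyyx, YZ)
  read x, top Y: go to q2, push XY → (q2, xyyyyyx, XYZ)
  ε-move, top X: go to q1, push XX → (q1, xyyyyyx, XXYZ)
No transition applies at (q1, xyyyyyx, XXYZ); input not fully consumed.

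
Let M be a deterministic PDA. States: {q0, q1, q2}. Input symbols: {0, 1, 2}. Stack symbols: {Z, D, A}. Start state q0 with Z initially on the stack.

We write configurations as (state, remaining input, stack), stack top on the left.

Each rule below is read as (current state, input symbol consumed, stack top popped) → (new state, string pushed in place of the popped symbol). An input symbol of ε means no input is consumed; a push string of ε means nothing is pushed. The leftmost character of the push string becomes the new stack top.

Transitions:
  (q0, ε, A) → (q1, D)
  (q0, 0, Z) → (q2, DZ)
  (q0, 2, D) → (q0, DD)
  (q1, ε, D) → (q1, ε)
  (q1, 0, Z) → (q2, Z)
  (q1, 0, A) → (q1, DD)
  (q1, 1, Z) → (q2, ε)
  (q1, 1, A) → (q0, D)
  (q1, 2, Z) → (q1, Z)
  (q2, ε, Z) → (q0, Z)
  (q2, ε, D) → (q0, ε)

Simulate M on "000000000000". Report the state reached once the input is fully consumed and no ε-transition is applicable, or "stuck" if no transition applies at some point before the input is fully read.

q0

(q0, 000000000000, Z)
  read 0, top Z: go to q2, push DZ → (q2, 00000000000, DZ)
  ε-move, top D: go to q0, push ε → (q0, 00000000000, Z)
  read 0, top Z: go to q2, push DZ → (q2, 0000000000, DZ)
  ε-move, top D: go to q0, push ε → (q0, 0000000000, Z)
  read 0, top Z: go to q2, push DZ → (q2, 000000000, DZ)
  ε-move, top D: go to q0, push ε → (q0, 000000000, Z)
  read 0, top Z: go to q2, push DZ → (q2, 00000000, DZ)
  ε-move, top D: go to q0, push ε → (q0, 00000000, Z)
  read 0, top Z: go to q2, push DZ → (q2, 0000000, DZ)
  ε-move, top D: go to q0, push ε → (q0, 0000000, Z)
  read 0, top Z: go to q2, push DZ → (q2, 000000, DZ)
  ε-move, top D: go to q0, push ε → (q0, 000000, Z)
  read 0, top Z: go to q2, push DZ → (q2, 00000, DZ)
  ε-move, top D: go to q0, push ε → (q0, 00000, Z)
  read 0, top Z: go to q2, push DZ → (q2, 0000, DZ)
  ε-move, top D: go to q0, push ε → (q0, 0000, Z)
  read 0, top Z: go to q2, push DZ → (q2, 000, DZ)
  ε-move, top D: go to q0, push ε → (q0, 000, Z)
  read 0, top Z: go to q2, push DZ → (q2, 00, DZ)
  ε-move, top D: go to q0, push ε → (q0, 00, Z)
  read 0, top Z: go to q2, push DZ → (q2, 0, DZ)
  ε-move, top D: go to q0, push ε → (q0, 0, Z)
  read 0, top Z: go to q2, push DZ → (q2, ε, DZ)
  ε-move, top D: go to q0, push ε → (q0, ε, Z)
All input consumed; M is in state q0.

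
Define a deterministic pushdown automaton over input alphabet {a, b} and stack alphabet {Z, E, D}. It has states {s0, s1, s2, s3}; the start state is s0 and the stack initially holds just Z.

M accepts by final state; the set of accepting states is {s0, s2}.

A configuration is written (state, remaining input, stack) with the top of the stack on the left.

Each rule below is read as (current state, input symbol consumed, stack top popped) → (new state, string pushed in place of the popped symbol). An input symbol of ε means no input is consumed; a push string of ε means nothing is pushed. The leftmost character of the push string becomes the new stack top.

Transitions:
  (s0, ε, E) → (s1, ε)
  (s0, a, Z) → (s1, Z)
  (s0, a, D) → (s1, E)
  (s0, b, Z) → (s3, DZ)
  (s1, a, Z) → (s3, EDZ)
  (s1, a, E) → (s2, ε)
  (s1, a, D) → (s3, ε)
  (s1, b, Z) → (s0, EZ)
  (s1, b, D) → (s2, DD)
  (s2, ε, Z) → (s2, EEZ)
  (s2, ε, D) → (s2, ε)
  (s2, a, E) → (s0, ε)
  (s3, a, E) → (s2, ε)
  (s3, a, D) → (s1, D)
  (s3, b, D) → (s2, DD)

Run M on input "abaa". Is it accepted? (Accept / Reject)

Accept

(s0, abaa, Z) ⊢ (s1, baa, Z) ⊢ (s0, aa, EZ) ⊢ (s1, aa, Z) ⊢ (s3, a, EDZ) ⊢ (s2, ε, DZ)
All input consumed; state s2 ∈ F.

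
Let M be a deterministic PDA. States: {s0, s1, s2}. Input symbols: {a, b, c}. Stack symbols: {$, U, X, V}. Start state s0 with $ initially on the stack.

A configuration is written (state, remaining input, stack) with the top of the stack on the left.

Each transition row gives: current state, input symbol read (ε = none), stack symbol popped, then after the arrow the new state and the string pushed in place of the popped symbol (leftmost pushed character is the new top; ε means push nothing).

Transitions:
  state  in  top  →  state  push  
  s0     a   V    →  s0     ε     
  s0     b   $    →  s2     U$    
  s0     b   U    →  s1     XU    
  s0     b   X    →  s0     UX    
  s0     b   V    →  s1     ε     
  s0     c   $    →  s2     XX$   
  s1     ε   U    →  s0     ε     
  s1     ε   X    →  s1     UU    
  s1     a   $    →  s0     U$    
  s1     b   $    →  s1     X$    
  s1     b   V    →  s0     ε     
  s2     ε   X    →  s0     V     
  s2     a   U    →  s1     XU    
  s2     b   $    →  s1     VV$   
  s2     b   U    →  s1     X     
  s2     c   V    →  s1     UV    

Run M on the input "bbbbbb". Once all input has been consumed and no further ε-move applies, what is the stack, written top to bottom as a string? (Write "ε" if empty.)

(s0, bbbbbb, $) ⊢ (s2, bbbbb, U$) ⊢ (s1, bbbb, X$) ⊢ (s1, bbbb, UU$) ⊢ (s0, bbbb, U$) ⊢ (s1, bbb, XU$) ⊢ (s1, bbb, UUU$) ⊢ (s0, bbb, UU$) ⊢ (s1, bb, XUU$) ⊢ (s1, bb, UUUU$) ⊢ (s0, bb, UUU$) ⊢ (s1, b, XUUU$) ⊢ (s1, b, UUUUU$) ⊢ (s0, b, UUUU$) ⊢ (s1, ε, XUUUU$) ⊢ (s1, ε, UUUUUU$) ⊢ (s0, ε, UUUUU$)
All input consumed in state s0 with stack UUUUU$.

UUUUU$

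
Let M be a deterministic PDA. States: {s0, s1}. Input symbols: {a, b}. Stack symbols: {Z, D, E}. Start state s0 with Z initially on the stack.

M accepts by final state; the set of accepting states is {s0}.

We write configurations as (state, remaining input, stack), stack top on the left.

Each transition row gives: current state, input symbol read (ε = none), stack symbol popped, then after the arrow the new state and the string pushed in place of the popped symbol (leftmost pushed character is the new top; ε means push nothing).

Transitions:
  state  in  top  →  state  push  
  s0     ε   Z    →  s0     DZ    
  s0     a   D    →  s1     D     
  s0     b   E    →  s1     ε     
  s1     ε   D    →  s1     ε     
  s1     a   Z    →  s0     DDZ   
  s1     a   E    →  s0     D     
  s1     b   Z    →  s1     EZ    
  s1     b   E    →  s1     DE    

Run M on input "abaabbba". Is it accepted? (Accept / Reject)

(s0, abaabbba, Z) ⊢ (s0, abaabbba, DZ) ⊢ (s1, baabbba, DZ) ⊢ (s1, baabbba, Z) ⊢ (s1, aabbba, EZ) ⊢ (s0, abbba, DZ) ⊢ (s1, bbba, DZ) ⊢ (s1, bbba, Z) ⊢ (s1, bba, EZ) ⊢ (s1, ba, DEZ) ⊢ (s1, ba, EZ) ⊢ (s1, a, DEZ) ⊢ (s1, a, EZ) ⊢ (s0, ε, DZ)
All input consumed; state s0 ∈ F.

Accept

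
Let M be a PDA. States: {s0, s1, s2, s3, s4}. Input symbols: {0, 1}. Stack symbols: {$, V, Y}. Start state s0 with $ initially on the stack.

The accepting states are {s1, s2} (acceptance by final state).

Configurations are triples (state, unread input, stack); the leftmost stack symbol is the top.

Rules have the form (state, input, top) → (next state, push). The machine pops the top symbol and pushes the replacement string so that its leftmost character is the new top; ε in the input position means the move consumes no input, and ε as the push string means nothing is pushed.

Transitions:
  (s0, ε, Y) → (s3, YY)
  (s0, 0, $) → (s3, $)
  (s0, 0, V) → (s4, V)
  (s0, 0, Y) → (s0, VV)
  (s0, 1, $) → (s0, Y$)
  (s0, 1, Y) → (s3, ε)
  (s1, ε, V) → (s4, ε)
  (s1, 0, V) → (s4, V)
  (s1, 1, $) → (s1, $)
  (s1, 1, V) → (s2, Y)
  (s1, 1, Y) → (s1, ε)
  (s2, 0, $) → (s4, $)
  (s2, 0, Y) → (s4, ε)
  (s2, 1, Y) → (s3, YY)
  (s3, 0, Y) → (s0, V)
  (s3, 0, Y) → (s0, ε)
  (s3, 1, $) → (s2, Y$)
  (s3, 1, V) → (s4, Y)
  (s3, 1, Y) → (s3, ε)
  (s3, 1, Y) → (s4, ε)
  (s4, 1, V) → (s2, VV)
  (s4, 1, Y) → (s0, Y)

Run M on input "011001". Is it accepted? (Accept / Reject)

Accept

One accepting computation: (s0, 011001, $) ⊢ (s3, 11001, $) ⊢ (s2, 1001, Y$) ⊢ (s3, 001, YY$) ⊢ (s0, 01, VY$) ⊢ (s4, 1, VY$) ⊢ (s2, ε, VVY$)
All input consumed and state s2 ∈ F.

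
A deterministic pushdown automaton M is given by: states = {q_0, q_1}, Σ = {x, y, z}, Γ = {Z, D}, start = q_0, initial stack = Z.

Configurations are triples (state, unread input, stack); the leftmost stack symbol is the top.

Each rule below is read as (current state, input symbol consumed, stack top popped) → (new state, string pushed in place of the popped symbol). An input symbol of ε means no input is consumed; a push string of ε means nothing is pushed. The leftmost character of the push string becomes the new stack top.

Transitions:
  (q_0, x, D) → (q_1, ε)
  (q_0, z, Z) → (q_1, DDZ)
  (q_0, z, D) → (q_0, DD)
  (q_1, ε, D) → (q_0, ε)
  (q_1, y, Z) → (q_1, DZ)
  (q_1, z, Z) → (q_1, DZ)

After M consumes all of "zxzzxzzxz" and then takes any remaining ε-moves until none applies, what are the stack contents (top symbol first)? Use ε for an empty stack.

Z

(q_0, zxzzxzzxz, Z) ⊢ (q_1, xzzxzzxz, DDZ) ⊢ (q_0, xzzxzzxz, DZ) ⊢ (q_1, zzxzzxz, Z) ⊢ (q_1, zxzzxz, DZ) ⊢ (q_0, zxzzxz, Z) ⊢ (q_1, xzzxz, DDZ) ⊢ (q_0, xzzxz, DZ) ⊢ (q_1, zzxz, Z) ⊢ (q_1, zxz, DZ) ⊢ (q_0, zxz, Z) ⊢ (q_1, xz, DDZ) ⊢ (q_0, xz, DZ) ⊢ (q_1, z, Z) ⊢ (q_1, ε, DZ) ⊢ (q_0, ε, Z)
All input consumed in state q_0 with stack Z.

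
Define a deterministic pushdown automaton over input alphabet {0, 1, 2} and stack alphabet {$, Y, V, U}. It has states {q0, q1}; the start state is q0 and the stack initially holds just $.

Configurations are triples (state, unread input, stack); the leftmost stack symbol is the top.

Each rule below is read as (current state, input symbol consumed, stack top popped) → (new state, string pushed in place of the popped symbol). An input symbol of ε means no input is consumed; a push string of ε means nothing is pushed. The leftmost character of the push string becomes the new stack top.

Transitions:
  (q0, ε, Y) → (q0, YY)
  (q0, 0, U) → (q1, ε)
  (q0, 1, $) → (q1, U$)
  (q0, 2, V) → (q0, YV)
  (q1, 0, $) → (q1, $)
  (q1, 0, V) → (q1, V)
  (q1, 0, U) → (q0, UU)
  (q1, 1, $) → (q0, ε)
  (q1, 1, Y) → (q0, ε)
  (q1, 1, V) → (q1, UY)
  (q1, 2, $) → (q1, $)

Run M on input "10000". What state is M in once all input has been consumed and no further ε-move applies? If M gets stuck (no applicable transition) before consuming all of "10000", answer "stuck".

(q0, 10000, $)
  read 1, top $: go to q1, push U$ → (q1, 0000, U$)
  read 0, top U: go to q0, push UU → (q0, 000, UU$)
  read 0, top U: go to q1, push ε → (q1, 00, U$)
  read 0, top U: go to q0, push UU → (q0, 0, UU$)
  read 0, top U: go to q1, push ε → (q1, ε, U$)
All input consumed; M is in state q1.

q1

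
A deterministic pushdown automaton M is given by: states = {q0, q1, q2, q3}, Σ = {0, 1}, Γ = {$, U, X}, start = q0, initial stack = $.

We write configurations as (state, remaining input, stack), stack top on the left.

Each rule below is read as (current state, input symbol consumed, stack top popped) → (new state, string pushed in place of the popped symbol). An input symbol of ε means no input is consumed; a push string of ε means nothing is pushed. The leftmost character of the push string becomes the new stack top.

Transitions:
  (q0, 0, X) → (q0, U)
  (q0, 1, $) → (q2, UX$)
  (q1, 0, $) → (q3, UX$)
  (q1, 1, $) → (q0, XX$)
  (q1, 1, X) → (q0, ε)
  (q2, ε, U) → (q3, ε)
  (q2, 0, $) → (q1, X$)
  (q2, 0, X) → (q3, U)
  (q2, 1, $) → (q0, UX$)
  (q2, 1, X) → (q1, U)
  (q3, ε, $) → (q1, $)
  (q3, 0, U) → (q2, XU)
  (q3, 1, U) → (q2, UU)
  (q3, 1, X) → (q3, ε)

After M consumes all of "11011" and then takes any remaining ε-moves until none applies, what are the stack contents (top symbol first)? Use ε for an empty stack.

UX$

(q0, 11011, $) ⊢ (q2, 1011, UX$) ⊢ (q3, 1011, X$) ⊢ (q3, 011, $) ⊢ (q1, 011, $) ⊢ (q3, 11, UX$) ⊢ (q2, 1, UUX$) ⊢ (q3, 1, UX$) ⊢ (q2, ε, UUX$) ⊢ (q3, ε, UX$)
All input consumed in state q3 with stack UX$.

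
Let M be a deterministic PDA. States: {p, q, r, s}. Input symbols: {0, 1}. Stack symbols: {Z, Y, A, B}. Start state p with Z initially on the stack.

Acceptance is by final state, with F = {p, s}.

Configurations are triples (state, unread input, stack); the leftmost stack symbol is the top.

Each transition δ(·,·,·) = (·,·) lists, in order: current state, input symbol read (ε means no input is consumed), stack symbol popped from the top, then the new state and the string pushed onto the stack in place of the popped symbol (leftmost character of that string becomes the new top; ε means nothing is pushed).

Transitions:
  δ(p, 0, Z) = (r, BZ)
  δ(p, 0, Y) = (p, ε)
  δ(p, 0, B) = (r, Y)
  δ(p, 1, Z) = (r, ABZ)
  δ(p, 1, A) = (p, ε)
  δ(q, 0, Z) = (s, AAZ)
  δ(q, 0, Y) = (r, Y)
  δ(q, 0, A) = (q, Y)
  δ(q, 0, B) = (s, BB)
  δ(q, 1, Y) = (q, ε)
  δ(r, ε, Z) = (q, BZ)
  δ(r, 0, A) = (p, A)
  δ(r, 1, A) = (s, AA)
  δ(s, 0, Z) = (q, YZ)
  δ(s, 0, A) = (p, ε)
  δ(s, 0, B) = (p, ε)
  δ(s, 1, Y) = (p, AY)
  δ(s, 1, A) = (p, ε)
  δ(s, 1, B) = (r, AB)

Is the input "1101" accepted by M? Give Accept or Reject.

Accept

(p, 1101, Z) ⊢ (r, 101, ABZ) ⊢ (s, 01, AABZ) ⊢ (p, 1, ABZ) ⊢ (p, ε, BZ)
All input consumed; state p ∈ F.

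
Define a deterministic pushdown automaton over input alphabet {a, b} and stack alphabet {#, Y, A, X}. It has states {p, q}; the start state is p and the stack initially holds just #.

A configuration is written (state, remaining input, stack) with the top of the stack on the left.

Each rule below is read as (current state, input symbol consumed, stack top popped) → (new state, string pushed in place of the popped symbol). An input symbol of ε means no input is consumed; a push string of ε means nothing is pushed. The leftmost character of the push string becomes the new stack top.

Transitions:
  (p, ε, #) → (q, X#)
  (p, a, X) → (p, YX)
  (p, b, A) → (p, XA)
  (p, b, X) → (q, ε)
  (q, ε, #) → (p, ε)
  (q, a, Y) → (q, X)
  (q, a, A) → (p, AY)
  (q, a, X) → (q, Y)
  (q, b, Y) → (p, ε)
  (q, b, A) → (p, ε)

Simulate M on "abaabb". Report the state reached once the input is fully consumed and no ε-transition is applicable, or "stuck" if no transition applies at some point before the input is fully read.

(p, abaabb, #)
  ε-move, top #: go to q, push X# → (q, abaabb, X#)
  read a, top X: go to q, push Y → (q, baabb, Y#)
  read b, top Y: go to p, push ε → (p, aabb, #)
  ε-move, top #: go to q, push X# → (q, aabb, X#)
  read a, top X: go to q, push Y → (q, abb, Y#)
  read a, top Y: go to q, push X → (q, bb, X#)
No transition for (q, b, top X); M blocks with input bb remaining.

stuck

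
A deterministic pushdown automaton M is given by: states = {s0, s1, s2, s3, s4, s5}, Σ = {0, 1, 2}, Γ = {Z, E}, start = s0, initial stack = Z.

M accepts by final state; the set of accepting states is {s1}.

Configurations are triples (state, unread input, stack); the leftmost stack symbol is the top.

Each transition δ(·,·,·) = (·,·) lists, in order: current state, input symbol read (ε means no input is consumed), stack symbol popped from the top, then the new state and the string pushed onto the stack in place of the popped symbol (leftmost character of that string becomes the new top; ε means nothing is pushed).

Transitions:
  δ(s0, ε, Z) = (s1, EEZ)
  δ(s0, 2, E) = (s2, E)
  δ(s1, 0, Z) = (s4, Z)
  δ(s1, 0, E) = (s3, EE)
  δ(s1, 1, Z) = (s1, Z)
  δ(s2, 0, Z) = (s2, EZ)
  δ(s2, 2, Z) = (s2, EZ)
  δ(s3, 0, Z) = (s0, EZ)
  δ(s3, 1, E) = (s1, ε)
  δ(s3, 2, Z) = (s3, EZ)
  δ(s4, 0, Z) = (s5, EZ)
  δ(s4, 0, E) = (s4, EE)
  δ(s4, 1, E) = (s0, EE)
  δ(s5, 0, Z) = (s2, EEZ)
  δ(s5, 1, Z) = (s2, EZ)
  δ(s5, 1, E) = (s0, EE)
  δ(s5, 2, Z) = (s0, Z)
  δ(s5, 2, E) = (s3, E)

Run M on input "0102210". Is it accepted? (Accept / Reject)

(s0, 0102210, Z) ⊢ (s1, 0102210, EEZ) ⊢ (s3, 102210, EEEZ) ⊢ (s1, 02210, EEZ) ⊢ (s3, 2210, EEEZ)
No transition applies at (s3, 2210, EEEZ); input not fully consumed.

Reject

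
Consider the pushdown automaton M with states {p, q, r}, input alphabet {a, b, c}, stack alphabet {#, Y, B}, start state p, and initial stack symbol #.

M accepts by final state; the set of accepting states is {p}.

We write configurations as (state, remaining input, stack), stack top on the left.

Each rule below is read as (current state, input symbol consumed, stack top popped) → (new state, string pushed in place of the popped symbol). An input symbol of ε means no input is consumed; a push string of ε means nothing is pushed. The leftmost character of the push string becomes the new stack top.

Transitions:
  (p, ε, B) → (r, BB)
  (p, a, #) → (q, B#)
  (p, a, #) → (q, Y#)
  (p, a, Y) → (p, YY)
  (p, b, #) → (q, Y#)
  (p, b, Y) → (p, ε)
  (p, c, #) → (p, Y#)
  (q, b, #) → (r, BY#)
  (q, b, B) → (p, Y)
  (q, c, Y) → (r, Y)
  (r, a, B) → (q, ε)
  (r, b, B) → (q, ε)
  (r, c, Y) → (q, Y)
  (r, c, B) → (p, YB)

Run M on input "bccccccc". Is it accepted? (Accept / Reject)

Reject

No computation consumes all input and reaches a final state.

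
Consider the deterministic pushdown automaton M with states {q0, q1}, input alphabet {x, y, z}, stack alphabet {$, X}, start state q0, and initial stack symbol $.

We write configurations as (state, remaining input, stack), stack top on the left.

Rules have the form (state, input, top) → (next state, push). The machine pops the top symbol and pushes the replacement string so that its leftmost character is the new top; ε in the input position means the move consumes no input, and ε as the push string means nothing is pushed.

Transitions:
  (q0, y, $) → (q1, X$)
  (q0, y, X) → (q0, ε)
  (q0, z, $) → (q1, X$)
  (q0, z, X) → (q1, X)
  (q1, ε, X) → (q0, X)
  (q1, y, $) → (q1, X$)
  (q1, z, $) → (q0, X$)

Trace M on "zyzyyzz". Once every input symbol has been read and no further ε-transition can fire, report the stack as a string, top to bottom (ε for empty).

X$

(q0, zyzyyzz, $)
  read z, top $: go to q1, push X$ → (q1, yzyyzz, X$)
  ε-move, top X: go to q0, push X → (q0, yzyyzz, X$)
  read y, top X: go to q0, push ε → (q0, zyyzz, $)
  read z, top $: go to q1, push X$ → (q1, yyzz, X$)
  ε-move, top X: go to q0, push X → (q0, yyzz, X$)
  read y, top X: go to q0, push ε → (q0, yzz, $)
  read y, top $: go to q1, push X$ → (q1, zz, X$)
  ε-move, top X: go to q0, push X → (q0, zz, X$)
  read z, top X: go to q1, push X → (q1, z, X$)
  ε-move, top X: go to q0, push X → (q0, z, X$)
  read z, top X: go to q1, push X → (q1, ε, X$)
  ε-move, top X: go to q0, push X → (q0, ε, X$)
All input consumed in state q0 with stack X$.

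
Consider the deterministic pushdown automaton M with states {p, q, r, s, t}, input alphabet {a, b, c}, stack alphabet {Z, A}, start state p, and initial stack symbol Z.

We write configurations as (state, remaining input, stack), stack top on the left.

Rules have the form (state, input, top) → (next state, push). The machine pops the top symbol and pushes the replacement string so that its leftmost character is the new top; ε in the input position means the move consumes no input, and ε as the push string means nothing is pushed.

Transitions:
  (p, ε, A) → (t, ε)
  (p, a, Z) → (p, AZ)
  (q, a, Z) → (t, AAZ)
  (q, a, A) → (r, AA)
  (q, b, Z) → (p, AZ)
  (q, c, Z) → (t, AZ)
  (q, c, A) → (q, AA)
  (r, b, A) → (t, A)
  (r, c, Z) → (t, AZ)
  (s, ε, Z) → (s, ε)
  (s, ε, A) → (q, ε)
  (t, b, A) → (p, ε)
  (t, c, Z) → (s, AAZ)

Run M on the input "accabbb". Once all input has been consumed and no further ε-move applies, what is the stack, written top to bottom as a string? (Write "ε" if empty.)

Z

(p, accabbb, Z) ⊢ (p, ccabbb, AZ) ⊢ (t, ccabbb, Z) ⊢ (s, cabbb, AAZ) ⊢ (q, cabbb, AZ) ⊢ (q, abbb, AAZ) ⊢ (r, bbb, AAAZ) ⊢ (t, bb, AAAZ) ⊢ (p, b, AAZ) ⊢ (t, b, AZ) ⊢ (p, ε, Z)
All input consumed in state p with stack Z.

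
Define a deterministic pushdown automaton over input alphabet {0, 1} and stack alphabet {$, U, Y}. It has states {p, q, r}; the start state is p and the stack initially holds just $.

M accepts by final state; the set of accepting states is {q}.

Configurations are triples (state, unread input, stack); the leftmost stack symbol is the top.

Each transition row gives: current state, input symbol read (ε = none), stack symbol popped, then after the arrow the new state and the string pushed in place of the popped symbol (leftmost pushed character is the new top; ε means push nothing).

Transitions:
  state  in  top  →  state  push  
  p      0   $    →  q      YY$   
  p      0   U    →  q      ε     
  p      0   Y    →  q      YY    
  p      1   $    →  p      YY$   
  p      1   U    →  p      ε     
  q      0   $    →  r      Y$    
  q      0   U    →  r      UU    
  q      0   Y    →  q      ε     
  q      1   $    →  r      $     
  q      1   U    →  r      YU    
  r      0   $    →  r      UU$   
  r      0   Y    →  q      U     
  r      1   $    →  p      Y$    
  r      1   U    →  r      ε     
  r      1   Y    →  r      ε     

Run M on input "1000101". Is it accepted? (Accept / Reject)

Reject

(p, 1000101, $)
  read 1, top $: go to p, push YY$ → (p, 000101, YY$)
  read 0, top Y: go to q, push YY → (q, 00101, YYY$)
  read 0, top Y: go to q, push ε → (q, 0101, YY$)
  read 0, top Y: go to q, push ε → (q, 101, Y$)
No transition applies at (q, 101, Y$); input not fully consumed.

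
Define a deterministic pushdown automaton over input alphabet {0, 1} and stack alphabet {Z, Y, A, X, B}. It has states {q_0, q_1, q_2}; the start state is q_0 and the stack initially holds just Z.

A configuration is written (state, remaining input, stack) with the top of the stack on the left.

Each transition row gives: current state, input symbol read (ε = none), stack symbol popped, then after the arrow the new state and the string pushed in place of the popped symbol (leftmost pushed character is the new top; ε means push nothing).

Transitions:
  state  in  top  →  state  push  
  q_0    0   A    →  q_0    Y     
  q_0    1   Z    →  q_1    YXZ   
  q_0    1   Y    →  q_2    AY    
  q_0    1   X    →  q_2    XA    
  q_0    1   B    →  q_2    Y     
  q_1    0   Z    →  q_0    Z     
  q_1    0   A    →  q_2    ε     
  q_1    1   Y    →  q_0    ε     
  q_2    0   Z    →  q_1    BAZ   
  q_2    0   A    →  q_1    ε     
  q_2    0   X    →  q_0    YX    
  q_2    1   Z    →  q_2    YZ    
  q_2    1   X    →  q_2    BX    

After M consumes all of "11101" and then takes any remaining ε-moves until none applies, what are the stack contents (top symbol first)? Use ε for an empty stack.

(q_0, 11101, Z)
  read 1, top Z: go to q_1, push YXZ → (q_1, 1101, YXZ)
  read 1, top Y: go to q_0, push ε → (q_0, 101, XZ)
  read 1, top X: go to q_2, push XA → (q_2, 01, XAZ)
  read 0, top X: go to q_0, push YX → (q_0, 1, YXAZ)
  read 1, top Y: go to q_2, push AY → (q_2, ε, AYXAZ)
All input consumed in state q_2 with stack AYXAZ.

AYXAZ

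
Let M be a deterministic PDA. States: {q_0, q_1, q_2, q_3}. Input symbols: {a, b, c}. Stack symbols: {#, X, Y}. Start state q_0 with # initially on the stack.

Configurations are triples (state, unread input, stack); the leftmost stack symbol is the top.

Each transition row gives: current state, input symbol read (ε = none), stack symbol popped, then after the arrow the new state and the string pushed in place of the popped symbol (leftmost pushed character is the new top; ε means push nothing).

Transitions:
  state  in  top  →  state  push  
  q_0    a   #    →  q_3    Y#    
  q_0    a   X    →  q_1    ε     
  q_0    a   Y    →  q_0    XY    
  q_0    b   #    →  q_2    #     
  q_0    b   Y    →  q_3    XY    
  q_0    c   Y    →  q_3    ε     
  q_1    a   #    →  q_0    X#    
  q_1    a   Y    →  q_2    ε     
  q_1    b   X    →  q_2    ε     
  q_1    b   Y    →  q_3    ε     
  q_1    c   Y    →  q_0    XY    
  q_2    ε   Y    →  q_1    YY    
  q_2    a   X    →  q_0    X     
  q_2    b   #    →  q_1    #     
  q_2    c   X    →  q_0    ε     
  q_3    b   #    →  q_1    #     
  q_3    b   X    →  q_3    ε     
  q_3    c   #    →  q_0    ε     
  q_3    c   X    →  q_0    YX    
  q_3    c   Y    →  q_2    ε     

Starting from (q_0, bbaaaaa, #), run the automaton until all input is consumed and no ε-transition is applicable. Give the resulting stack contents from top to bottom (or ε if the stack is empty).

(q_0, bbaaaaa, #)
  read b, top #: go to q_2, push # → (q_2, baaaaa, #)
  read b, top #: go to q_1, push # → (q_1, aaaaa, #)
  read a, top #: go to q_0, push X# → (q_0, aaaa, X#)
  read a, top X: go to q_1, push ε → (q_1, aaa, #)
  read a, top #: go to q_0, push X# → (q_0, aa, X#)
  read a, top X: go to q_1, push ε → (q_1, a, #)
  read a, top #: go to q_0, push X# → (q_0, ε, X#)
All input consumed in state q_0 with stack X#.

X#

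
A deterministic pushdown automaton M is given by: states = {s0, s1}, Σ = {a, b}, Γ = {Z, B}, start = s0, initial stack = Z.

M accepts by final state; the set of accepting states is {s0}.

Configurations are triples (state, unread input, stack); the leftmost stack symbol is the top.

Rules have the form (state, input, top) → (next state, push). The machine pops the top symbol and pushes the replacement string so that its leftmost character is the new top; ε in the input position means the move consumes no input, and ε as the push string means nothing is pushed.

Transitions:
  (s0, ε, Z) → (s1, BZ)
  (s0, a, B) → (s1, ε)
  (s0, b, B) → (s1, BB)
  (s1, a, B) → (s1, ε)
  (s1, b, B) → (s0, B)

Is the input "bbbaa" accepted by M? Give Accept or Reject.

Reject

(s0, bbbaa, Z)
  ε-move, top Z: go to s1, push BZ → (s1, bbbaa, BZ)
  read b, top B: go to s0, push B → (s0, bbaa, BZ)
  read b, top B: go to s1, push BB → (s1, baa, BBZ)
  read b, top B: go to s0, push B → (s0, aa, BBZ)
  read a, top B: go to s1, push ε → (s1, a, BZ)
  read a, top B: go to s1, push ε → (s1, ε, Z)
All input consumed; state s1 ∉ F and no further ε-move applies.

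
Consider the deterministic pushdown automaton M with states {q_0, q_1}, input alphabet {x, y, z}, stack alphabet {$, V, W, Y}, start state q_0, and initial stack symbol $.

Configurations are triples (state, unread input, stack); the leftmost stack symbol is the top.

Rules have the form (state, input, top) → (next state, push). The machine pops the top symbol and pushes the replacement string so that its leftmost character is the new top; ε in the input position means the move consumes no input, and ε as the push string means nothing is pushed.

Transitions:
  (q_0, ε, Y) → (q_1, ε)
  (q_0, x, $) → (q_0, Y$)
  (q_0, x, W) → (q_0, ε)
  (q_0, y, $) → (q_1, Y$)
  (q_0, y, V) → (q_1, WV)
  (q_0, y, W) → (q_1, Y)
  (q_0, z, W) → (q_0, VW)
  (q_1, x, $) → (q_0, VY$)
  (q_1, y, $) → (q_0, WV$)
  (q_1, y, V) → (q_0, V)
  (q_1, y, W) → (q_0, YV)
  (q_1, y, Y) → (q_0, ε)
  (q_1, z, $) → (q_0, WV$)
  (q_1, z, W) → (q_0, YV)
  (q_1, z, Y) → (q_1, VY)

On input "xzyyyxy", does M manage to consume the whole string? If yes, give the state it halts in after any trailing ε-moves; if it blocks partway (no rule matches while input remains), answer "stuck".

stuck

(q_0, xzyyyxy, $) ⊢ (q_0, zyyyxy, Y$) ⊢ (q_1, zyyyxy, $) ⊢ (q_0, yyyxy, WV$) ⊢ (q_1, yyxy, YV$) ⊢ (q_0, yxy, V$) ⊢ (q_1, xy, WV$)
No transition for (q_1, x, top W); M blocks with input xy remaining.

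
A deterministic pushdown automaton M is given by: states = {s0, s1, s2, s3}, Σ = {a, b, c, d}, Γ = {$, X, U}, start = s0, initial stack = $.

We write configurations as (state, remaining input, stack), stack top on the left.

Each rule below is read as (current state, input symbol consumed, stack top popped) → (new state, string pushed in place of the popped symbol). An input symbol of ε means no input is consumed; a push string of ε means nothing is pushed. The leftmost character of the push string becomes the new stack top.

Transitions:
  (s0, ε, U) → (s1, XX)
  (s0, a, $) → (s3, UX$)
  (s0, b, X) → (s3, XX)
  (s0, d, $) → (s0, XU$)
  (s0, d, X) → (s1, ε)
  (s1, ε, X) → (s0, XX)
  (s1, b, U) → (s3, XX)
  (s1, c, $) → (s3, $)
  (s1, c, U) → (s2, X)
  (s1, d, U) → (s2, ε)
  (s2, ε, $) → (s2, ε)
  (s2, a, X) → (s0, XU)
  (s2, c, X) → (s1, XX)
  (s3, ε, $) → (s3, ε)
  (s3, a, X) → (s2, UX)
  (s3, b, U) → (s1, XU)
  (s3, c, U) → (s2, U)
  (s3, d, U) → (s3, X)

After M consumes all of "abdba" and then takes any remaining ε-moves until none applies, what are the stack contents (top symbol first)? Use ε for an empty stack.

(s0, abdba, $)
  read a, top $: go to s3, push UX$ → (s3, bdba, UX$)
  read b, top U: go to s1, push XU → (s1, dba, XUX$)
  ε-move, top X: go to s0, push XX → (s0, dba, XXUX$)
  read d, top X: go to s1, push ε → (s1, ba, XUX$)
  ε-move, top X: go to s0, push XX → (s0, ba, XXUX$)
  read b, top X: go to s3, push XX → (s3, a, XXXUX$)
  read a, top X: go to s2, push UX → (s2, ε, UXXXUX$)
All input consumed in state s2 with stack UXXXUX$.

UXXXUX$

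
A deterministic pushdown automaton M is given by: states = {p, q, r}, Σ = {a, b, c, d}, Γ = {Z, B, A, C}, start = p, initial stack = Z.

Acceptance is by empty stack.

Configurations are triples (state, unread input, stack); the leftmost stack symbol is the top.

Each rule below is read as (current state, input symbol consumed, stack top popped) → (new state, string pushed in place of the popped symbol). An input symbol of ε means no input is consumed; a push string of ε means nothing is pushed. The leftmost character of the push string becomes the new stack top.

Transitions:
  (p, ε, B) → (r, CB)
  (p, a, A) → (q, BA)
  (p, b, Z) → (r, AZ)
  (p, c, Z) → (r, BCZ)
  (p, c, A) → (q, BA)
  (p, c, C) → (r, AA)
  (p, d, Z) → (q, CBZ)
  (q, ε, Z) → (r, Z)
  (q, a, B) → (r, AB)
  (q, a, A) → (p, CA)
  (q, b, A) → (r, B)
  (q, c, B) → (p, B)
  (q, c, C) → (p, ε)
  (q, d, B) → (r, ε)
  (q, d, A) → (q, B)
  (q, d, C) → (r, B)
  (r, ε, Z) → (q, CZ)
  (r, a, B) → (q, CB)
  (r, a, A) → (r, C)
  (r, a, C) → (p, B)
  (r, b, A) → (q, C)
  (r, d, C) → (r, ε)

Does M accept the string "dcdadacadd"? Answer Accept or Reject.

(p, dcdadacadd, Z)
  read d, top Z: go to q, push CBZ → (q, cdadacadd, CBZ)
  read c, top C: go to p, push ε → (p, dadacadd, BZ)
  ε-move, top B: go to r, push CB → (r, dadacadd, CBZ)
  read d, top C: go to r, push ε → (r, adacadd, BZ)
  read a, top B: go to q, push CB → (q, dacadd, CBZ)
  read d, top C: go to r, push B → (r, acadd, BBZ)
  read a, top B: go to q, push CB → (q, cadd, CBBZ)
  read c, top C: go to p, push ε → (p, add, BBZ)
  ε-move, top B: go to r, push CB → (r, add, CBBZ)
  read a, top C: go to p, push B → (p, dd, BBBZ)
  ε-move, top B: go to r, push CB → (r, dd, CBBBZ)
  read d, top C: go to r, push ε → (r, d, BBBZ)
No transition applies at (r, d, BBBZ); input not fully consumed.

Reject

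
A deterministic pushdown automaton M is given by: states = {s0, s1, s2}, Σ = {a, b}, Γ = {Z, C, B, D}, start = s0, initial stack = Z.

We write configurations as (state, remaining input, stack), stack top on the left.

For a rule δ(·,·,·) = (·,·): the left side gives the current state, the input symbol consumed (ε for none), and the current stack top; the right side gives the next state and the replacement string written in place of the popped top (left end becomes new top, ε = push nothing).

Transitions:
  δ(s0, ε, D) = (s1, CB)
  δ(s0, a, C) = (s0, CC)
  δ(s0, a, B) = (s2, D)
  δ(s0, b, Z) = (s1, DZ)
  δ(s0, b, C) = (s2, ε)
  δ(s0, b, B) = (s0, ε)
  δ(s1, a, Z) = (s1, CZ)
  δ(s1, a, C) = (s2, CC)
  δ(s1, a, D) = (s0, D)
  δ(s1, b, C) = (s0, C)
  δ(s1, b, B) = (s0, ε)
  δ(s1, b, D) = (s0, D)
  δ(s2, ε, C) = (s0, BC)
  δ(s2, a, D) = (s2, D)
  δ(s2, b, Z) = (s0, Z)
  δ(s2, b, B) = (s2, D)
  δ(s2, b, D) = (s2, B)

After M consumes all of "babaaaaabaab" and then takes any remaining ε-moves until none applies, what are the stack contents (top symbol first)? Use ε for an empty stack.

BCCCCCBZ

(s0, babaaaaabaab, Z) ⊢ (s1, abaaaaabaab, DZ) ⊢ (s0, baaaaabaab, DZ) ⊢ (s1, baaaaabaab, CBZ) ⊢ (s0, aaaaabaab, CBZ) ⊢ (s0, aaaabaab, CCBZ) ⊢ (s0, aaabaab, CCCBZ) ⊢ (s0, aabaab, CCCCBZ) ⊢ (s0, abaab, CCCCCBZ) ⊢ (s0, baab, CCCCCCBZ) ⊢ (s2, aab, CCCCCBZ) ⊢ (s0, aab, BCCCCCBZ) ⊢ (s2, ab, DCCCCCBZ) ⊢ (s2, b, DCCCCCBZ) ⊢ (s2, ε, BCCCCCBZ)
All input consumed in state s2 with stack BCCCCCBZ.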